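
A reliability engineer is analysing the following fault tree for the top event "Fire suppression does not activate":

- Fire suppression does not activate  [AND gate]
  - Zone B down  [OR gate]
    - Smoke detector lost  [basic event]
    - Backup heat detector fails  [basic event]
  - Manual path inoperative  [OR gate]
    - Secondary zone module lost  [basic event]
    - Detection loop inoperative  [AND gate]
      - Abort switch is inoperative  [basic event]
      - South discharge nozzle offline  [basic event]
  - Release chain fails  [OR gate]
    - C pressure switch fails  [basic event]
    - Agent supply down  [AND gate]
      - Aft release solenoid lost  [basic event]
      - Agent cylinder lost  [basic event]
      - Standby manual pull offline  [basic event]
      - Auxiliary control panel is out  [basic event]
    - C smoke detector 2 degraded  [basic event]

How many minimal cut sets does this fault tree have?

12

Zone B down [OR]: union of children's cut sets → 2 cut set(s).
Detection loop inoperative [AND]: one cut set from each child combined → 1 × 1 = 1 cut set(s).
Manual path inoperative [OR]: union of children's cut sets → 2 cut set(s).
Agent supply down [AND]: one cut set from each child combined → 1 × 1 × 1 × 1 = 1 cut set(s).
Release chain fails [OR]: union of children's cut sets → 3 cut set(s).
Fire suppression does not activate [AND]: one cut set from each child combined → 2 × 2 × 3 = 12 cut set(s).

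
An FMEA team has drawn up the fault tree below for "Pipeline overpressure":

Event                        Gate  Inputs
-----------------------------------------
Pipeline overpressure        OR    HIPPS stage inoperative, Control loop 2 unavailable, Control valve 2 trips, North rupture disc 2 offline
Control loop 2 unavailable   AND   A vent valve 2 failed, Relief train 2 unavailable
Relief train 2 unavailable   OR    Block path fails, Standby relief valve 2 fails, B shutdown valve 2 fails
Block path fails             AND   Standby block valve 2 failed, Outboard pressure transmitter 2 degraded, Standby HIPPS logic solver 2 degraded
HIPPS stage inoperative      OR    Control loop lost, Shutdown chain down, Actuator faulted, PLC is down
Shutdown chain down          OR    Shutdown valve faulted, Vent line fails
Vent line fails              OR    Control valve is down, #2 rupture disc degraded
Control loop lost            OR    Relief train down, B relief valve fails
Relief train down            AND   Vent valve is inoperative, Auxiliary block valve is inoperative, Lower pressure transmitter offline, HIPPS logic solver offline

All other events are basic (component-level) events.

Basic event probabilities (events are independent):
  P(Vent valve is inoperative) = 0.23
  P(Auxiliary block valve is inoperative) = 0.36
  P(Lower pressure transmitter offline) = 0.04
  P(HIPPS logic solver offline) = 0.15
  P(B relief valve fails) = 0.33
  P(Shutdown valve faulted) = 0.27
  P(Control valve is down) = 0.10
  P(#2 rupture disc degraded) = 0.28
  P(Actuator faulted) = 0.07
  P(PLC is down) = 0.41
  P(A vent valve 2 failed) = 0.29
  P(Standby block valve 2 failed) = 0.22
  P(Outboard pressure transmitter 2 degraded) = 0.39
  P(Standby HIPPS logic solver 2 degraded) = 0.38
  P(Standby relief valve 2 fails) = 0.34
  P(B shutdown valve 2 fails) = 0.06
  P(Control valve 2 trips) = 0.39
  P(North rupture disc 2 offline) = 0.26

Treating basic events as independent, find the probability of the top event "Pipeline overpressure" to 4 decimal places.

P(Relief train down) [AND] = 0.23 × 0.36 × 0.04 × 0.15 = 0.000497
P(Control loop lost) [OR] = 1 − (1−0.000497) × (1−0.33) = 0.330333
P(Vent line fails) [OR] = 1 − (1−0.10) × (1−0.28) = 0.352000
P(Shutdown chain down) [OR] = 1 − (1−0.27) × (1−0.352000) = 0.526960
P(HIPPS stage inoperative) [OR] = 1 − (1−0.330333) × (1−0.526960) × (1−0.07) × (1−0.41) = 0.826183
P(Block path fails) [AND] = 0.22 × 0.39 × 0.38 = 0.032604
P(Relief train 2 unavailable) [OR] = 1 − (1−0.032604) × (1−0.34) × (1−0.06) = 0.399828
P(Control loop 2 unavailable) [AND] = 0.29 × 0.399828 = 0.115950
P(Pipeline overpressure) [OR] = 1 − (1−0.826183) × (1−0.115950) × (1−0.39) × (1−0.26) = 0.930637
Rounded to 4 decimal places: P(Pipeline overpressure) ≈ 0.9306.

0.9306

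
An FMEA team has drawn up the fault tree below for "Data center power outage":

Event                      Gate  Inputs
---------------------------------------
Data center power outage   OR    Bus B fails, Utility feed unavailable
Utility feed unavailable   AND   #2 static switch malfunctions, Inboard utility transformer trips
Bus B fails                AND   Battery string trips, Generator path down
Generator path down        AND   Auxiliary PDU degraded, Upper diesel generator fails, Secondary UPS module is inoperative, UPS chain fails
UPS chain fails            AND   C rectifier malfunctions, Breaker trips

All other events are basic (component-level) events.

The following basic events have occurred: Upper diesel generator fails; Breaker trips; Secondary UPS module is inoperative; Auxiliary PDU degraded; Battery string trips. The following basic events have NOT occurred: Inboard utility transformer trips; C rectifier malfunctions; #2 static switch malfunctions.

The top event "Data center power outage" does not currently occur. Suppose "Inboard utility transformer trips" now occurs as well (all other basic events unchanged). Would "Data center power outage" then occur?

Counterfactual: set "Inboard utility transformer trips" to occurred.
UPS chain fails [AND]: C rectifier malfunctions=not, Breaker trips=occurs → not all inputs occur → does not occur.
Generator path down [AND]: Auxiliary PDU degraded=occurs, Upper diesel generator fails=occurs, Secondary UPS module is inoperative=occurs, UPS chain fails=not → not all inputs occur → does not occur.
Bus B fails [AND]: Battery string trips=occurs, Generator path down=not → not all inputs occur → does not occur.
Utility feed unavailable [AND]: #2 static switch malfunctions=not, Inboard utility transformer trips=occurs → not all inputs occur → does not occur.
Data center power outage [OR]: Bus B fails=not, Utility feed unavailable=not → no input occurs → does not occur.

No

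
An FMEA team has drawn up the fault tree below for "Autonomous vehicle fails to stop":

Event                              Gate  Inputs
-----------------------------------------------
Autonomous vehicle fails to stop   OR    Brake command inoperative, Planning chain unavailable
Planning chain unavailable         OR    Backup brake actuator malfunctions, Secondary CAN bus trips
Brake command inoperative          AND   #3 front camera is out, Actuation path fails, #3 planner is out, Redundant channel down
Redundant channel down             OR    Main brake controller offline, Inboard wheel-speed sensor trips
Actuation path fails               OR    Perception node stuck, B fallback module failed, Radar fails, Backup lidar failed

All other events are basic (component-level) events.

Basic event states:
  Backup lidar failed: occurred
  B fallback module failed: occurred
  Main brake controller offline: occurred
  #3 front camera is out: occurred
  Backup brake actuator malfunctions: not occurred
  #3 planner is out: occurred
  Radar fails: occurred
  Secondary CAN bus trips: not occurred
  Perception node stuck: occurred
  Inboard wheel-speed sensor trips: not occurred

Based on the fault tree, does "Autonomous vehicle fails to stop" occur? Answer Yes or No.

Actuation path fails [OR]: Perception node stuck=occurs, B fallback module failed=occurs, Radar fails=occurs, Backup lidar failed=occurs → at least one input occurs → occurs.
Redundant channel down [OR]: Main brake controller offline=occurs, Inboard wheel-speed sensor trips=not → at least one input occurs → occurs.
Brake command inoperative [AND]: #3 front camera is out=occurs, Actuation path fails=occurs, #3 planner is out=occurs, Redundant channel down=occurs → all inputs occur → occurs.
Planning chain unavailable [OR]: Backup brake actuator malfunctions=not, Secondary CAN bus trips=not → no input occurs → does not occur.
Autonomous vehicle fails to stop [OR]: Brake command inoperative=occurs, Planning chain unavailable=not → at least one input occurs → occurs.

Yes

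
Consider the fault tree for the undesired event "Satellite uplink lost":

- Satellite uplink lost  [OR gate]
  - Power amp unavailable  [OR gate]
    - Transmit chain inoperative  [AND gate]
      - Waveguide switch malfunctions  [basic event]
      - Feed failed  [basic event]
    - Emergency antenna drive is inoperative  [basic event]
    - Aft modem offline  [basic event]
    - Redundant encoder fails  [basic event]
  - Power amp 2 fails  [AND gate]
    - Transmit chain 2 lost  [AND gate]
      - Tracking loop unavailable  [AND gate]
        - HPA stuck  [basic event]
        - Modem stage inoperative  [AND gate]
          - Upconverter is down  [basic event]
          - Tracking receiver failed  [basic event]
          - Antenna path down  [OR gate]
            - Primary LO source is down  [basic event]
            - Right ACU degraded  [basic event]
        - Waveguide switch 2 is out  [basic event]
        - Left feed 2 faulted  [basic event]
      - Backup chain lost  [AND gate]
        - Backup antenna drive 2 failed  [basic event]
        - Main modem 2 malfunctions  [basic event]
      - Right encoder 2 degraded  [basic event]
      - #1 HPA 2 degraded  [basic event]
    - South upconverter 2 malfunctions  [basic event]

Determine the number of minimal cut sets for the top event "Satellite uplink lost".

Transmit chain inoperative [AND]: one cut set from each child combined → 1 × 1 = 1 cut set(s).
Power amp unavailable [OR]: union of children's cut sets → 4 cut set(s).
Antenna path down [OR]: union of children's cut sets → 2 cut set(s).
Modem stage inoperative [AND]: one cut set from each child combined → 1 × 1 × 2 = 2 cut set(s).
Tracking loop unavailable [AND]: one cut set from each child combined → 1 × 2 × 1 × 1 = 2 cut set(s).
Backup chain lost [AND]: one cut set from each child combined → 1 × 1 = 1 cut set(s).
Transmit chain 2 lost [AND]: one cut set from each child combined → 2 × 1 × 1 × 1 = 2 cut set(s).
Power amp 2 fails [AND]: one cut set from each child combined → 2 × 1 = 2 cut set(s).
Satellite uplink lost [OR]: union of children's cut sets → 6 cut set(s).
Minimal cut sets: {Feed failed, Waveguide switch malfunctions}; {Emergency antenna drive is inoperative}; {Aft modem offline}; {Redundant encoder fails}; {#1 HPA 2 degraded, Backup antenna drive 2 failed, HPA stuck, Left feed 2 faulted, Main modem 2 malfunctions, Primary LO source is down, Right encoder 2 degraded, South upconverter 2 malfunctions, Tracking receiver failed, Upconverter is down, Waveguide switch 2 is out}; {#1 HPA 2 degraded, Backup antenna drive 2 failed, HPA stuck, Left feed 2 faulted, Main modem 2 malfunctions, Right ACU degraded, Right encoder 2 degraded, South upconverter 2 malfunctions, Tracking receiver failed, Upconverter is down, Waveguide switch 2 is out}.

6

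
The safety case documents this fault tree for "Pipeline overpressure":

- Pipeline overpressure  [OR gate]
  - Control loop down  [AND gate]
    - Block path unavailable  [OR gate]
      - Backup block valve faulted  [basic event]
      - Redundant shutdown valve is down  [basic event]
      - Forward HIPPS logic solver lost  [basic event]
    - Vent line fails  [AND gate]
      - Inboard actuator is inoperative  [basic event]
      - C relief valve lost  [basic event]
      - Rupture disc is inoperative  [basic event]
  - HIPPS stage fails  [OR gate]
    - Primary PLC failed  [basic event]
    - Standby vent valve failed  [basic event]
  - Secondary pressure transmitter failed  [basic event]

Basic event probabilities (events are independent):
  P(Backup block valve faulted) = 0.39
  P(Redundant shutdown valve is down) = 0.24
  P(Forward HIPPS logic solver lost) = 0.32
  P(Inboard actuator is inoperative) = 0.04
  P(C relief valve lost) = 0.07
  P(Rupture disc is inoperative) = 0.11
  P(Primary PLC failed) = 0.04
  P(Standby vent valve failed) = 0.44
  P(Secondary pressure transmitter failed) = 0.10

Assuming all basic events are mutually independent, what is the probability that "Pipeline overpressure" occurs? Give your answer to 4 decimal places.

P(Block path unavailable) [OR] = 1 − (1−0.39) × (1−0.24) × (1−0.32) = 0.684752
P(Vent line fails) [AND] = 0.04 × 0.07 × 0.11 = 0.000308
P(Control loop down) [AND] = 0.684752 × 0.000308 = 0.000211
P(HIPPS stage fails) [OR] = 1 − (1−0.04) × (1−0.44) = 0.462400
P(Pipeline overpressure) [OR] = 1 − (1−0.000211) × (1−0.462400) × (1−0.10) = 0.516262
Rounded to 4 decimal places: P(Pipeline overpressure) ≈ 0.5163.

0.5163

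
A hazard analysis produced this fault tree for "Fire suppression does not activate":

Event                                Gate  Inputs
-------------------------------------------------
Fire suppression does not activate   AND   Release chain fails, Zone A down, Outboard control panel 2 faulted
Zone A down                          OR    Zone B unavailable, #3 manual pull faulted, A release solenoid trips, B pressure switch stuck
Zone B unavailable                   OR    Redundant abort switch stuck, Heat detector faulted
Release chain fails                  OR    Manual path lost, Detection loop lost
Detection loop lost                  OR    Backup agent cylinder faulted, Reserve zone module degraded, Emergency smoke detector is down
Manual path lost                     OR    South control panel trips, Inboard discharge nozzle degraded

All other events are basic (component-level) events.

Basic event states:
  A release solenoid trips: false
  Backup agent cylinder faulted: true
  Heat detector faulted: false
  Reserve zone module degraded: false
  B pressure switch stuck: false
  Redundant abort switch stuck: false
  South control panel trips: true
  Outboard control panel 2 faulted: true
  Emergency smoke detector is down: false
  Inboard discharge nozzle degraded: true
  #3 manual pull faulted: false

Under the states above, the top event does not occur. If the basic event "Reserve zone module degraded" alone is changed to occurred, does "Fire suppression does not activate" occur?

Counterfactual: set "Reserve zone module degraded" to occurred.
Manual path lost [OR]: South control panel trips=occurs, Inboard discharge nozzle degraded=occurs → at least one input occurs → occurs.
Detection loop lost [OR]: Backup agent cylinder faulted=occurs, Reserve zone module degraded=occurs, Emergency smoke detector is down=not → at least one input occurs → occurs.
Release chain fails [OR]: Manual path lost=occurs, Detection loop lost=occurs → at least one input occurs → occurs.
Zone B unavailable [OR]: Redundant abort switch stuck=not, Heat detector faulted=not → no input occurs → does not occur.
Zone A down [OR]: Zone B unavailable=not, #3 manual pull faulted=not, A release solenoid trips=not, B pressure switch stuck=not → no input occurs → does not occur.
Fire suppression does not activate [AND]: Release chain fails=occurs, Zone A down=not, Outboard control panel 2 faulted=occurs → not all inputs occur → does not occur.

No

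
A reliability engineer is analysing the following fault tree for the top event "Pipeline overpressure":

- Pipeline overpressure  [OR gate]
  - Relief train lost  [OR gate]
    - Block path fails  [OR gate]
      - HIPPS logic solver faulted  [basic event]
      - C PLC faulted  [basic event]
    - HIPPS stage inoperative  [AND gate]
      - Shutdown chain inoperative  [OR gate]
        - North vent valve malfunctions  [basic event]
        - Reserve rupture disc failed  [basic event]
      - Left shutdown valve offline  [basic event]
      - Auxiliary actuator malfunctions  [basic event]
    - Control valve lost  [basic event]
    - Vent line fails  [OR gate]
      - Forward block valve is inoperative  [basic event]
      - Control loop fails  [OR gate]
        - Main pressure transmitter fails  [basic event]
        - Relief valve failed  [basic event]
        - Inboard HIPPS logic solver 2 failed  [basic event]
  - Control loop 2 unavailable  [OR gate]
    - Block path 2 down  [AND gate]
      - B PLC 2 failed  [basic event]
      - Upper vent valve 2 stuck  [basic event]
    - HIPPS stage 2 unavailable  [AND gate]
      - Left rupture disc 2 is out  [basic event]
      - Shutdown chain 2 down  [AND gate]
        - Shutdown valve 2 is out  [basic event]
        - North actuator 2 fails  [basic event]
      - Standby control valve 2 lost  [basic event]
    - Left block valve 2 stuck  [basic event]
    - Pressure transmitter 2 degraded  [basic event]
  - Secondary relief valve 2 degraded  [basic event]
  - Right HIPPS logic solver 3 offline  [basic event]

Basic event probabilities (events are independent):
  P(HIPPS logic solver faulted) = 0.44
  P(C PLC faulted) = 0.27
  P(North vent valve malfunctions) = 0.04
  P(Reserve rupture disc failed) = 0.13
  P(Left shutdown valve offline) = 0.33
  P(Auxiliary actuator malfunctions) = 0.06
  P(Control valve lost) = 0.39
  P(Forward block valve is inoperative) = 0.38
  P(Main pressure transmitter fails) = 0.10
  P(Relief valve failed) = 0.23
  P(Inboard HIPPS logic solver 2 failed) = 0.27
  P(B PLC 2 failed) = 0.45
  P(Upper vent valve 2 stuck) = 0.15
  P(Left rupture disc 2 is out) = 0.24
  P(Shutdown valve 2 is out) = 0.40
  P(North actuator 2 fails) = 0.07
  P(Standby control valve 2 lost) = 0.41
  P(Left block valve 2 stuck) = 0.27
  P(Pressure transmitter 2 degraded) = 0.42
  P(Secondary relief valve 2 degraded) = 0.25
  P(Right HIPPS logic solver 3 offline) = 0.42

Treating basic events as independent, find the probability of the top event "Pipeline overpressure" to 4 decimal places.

P(Block path fails) [OR] = 1 − (1−0.44) × (1−0.27) = 0.591200
P(Shutdown chain inoperative) [OR] = 1 − (1−0.04) × (1−0.13) = 0.164800
P(HIPPS stage inoperative) [AND] = 0.164800 × 0.33 × 0.06 = 0.003263
P(Control loop fails) [OR] = 1 − (1−0.10) × (1−0.23) × (1−0.27) = 0.494110
P(Vent line fails) [OR] = 1 − (1−0.38) × (1−0.494110) = 0.686348
P(Relief train lost) [OR] = 1 − (1−0.591200) × (1−0.003263) × (1−0.39) × (1−0.686348) = 0.922040
P(Block path 2 down) [AND] = 0.45 × 0.15 = 0.067500
P(Shutdown chain 2 down) [AND] = 0.40 × 0.07 = 0.028000
P(HIPPS stage 2 unavailable) [AND] = 0.24 × 0.028000 × 0.41 = 0.002755
P(Control loop 2 unavailable) [OR] = 1 − (1−0.067500) × (1−0.002755) × (1−0.27) × (1−0.42) = 0.606267
P(Pipeline overpressure) [OR] = 1 − (1−0.922040) × (1−0.606267) × (1−0.25) × (1−0.42) = 0.986647
Rounded to 4 decimal places: P(Pipeline overpressure) ≈ 0.9866.

0.9866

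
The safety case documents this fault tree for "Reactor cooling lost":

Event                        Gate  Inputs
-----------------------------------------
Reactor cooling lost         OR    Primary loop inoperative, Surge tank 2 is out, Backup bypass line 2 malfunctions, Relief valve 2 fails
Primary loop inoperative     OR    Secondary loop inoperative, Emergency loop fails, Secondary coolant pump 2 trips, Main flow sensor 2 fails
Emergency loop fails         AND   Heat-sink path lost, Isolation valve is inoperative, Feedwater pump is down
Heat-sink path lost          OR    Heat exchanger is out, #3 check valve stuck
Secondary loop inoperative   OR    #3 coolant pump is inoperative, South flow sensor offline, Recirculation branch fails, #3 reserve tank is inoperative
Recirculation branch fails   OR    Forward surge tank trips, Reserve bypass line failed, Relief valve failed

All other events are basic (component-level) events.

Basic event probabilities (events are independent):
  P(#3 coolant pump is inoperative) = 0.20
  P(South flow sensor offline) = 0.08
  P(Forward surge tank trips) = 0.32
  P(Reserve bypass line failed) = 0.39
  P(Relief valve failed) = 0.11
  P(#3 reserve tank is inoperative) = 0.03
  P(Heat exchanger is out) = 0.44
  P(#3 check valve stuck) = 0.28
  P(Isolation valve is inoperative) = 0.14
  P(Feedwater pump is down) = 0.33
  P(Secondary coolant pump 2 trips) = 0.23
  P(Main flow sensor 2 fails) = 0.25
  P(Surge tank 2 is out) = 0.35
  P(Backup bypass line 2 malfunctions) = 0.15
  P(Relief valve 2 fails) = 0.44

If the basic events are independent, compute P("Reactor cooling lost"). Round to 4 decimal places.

P(Recirculation branch fails) [OR] = 1 − (1−0.32) × (1−0.39) × (1−0.11) = 0.630828
P(Secondary loop inoperative) [OR] = 1 − (1−0.20) × (1−0.08) × (1−0.630828) × (1−0.03) = 0.736441
P(Heat-sink path lost) [OR] = 1 − (1−0.44) × (1−0.28) = 0.596800
P(Emergency loop fails) [AND] = 0.596800 × 0.14 × 0.33 = 0.027572
P(Primary loop inoperative) [OR] = 1 − (1−0.736441) × (1−0.027572) × (1−0.23) × (1−0.25) = 0.851991
P(Reactor cooling lost) [OR] = 1 − (1−0.851991) × (1−0.35) × (1−0.15) × (1−0.44) = 0.954206
Rounded to 4 decimal places: P(Reactor cooling lost) ≈ 0.9542.

0.9542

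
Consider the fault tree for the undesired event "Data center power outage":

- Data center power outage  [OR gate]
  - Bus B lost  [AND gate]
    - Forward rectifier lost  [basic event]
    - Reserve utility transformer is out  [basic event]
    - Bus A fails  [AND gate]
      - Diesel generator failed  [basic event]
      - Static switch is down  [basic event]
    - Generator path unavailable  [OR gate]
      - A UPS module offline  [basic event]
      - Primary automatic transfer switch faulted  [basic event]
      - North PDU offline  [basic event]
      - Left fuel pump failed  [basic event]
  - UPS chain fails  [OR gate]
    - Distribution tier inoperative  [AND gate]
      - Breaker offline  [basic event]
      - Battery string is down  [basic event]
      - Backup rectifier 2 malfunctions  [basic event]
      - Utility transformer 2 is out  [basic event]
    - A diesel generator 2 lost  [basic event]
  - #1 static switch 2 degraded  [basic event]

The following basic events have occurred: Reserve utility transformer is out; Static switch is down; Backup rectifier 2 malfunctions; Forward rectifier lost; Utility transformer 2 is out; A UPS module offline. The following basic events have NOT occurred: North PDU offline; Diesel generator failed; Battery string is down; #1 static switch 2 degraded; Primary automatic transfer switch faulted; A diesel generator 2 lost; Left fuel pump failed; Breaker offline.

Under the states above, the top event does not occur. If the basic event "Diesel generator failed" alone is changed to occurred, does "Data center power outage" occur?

Counterfactual: set "Diesel generator failed" to occurred.
Bus A fails [AND]: Diesel generator failed=occurs, Static switch is down=occurs → all inputs occur → occurs.
Generator path unavailable [OR]: A UPS module offline=occurs, Primary automatic transfer switch faulted=not, North PDU offline=not, Left fuel pump failed=not → at least one input occurs → occurs.
Bus B lost [AND]: Forward rectifier lost=occurs, Reserve utility transformer is out=occurs, Bus A fails=occurs, Generator path unavailable=occurs → all inputs occur → occurs.
Distribution tier inoperative [AND]: Breaker offline=not, Battery string is down=not, Backup rectifier 2 malfunctions=occurs, Utility transformer 2 is out=occurs → not all inputs occur → does not occur.
UPS chain fails [OR]: Distribution tier inoperative=not, A diesel generator 2 lost=not → no input occurs → does not occur.
Data center power outage [OR]: Bus B lost=occurs, UPS chain fails=not, #1 static switch 2 degraded=not → at least one input occurs → occurs.

Yes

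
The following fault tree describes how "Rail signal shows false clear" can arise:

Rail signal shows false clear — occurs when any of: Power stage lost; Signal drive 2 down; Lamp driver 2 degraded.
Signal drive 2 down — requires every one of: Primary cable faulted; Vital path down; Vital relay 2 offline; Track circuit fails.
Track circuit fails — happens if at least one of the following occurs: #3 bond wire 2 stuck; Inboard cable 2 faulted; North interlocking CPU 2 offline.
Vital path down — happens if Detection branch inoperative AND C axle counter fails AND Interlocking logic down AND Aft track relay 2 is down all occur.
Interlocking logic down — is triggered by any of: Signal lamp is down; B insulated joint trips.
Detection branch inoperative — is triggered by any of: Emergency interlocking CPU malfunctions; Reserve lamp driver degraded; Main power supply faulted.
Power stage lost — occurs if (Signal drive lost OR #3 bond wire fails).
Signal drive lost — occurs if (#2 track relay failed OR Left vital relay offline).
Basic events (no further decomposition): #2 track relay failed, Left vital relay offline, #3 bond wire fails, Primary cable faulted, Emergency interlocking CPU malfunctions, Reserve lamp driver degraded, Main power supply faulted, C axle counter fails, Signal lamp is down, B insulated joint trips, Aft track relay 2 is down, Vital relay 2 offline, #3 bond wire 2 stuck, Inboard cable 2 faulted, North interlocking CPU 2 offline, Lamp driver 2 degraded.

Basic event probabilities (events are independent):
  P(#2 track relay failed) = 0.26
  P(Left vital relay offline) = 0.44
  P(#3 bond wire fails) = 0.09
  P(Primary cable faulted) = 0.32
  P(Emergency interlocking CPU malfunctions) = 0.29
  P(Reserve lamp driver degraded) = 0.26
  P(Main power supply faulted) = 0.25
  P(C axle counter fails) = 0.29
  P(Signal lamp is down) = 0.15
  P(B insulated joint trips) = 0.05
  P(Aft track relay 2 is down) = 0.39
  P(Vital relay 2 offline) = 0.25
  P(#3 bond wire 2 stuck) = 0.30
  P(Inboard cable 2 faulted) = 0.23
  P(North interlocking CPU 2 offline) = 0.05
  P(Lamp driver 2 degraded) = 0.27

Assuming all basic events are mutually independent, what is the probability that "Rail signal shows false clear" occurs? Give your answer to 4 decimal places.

0.7249

P(Signal drive lost) [OR] = 1 − (1−0.26) × (1−0.44) = 0.585600
P(Power stage lost) [OR] = 1 − (1−0.585600) × (1−0.09) = 0.622896
P(Detection branch inoperative) [OR] = 1 − (1−0.29) × (1−0.26) × (1−0.25) = 0.605950
P(Interlocking logic down) [OR] = 1 − (1−0.15) × (1−0.05) = 0.192500
P(Vital path down) [AND] = 0.605950 × 0.29 × 0.192500 × 0.39 = 0.013193
P(Track circuit fails) [OR] = 1 − (1−0.30) × (1−0.23) × (1−0.05) = 0.487950
P(Signal drive 2 down) [AND] = 0.32 × 0.013193 × 0.25 × 0.487950 = 0.000515
P(Rail signal shows false clear) [OR] = 1 − (1−0.622896) × (1−0.000515) × (1−0.27) = 0.724856
Rounded to 4 decimal places: P(Rail signal shows false clear) ≈ 0.7249.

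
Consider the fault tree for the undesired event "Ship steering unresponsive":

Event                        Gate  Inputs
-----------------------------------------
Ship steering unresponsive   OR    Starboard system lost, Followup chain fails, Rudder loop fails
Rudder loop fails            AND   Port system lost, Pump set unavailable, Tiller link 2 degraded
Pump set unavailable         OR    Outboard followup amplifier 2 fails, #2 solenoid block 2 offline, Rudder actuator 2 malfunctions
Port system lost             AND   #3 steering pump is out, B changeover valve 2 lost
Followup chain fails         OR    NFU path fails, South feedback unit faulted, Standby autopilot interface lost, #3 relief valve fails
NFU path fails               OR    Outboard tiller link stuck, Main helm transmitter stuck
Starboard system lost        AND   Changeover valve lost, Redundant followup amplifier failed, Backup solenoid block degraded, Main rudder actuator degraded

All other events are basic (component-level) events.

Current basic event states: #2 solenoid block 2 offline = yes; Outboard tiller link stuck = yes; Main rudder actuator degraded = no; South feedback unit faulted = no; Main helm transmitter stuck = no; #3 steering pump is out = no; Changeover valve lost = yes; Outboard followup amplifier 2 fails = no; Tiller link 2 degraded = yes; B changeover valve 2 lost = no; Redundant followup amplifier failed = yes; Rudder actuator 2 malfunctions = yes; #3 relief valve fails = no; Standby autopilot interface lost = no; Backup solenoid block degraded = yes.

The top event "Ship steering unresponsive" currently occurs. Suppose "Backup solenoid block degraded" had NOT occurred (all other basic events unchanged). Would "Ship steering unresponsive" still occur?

Counterfactual: set "Backup solenoid block degraded" to not occurred.
Starboard system lost [AND]: Changeover valve lost=occurs, Redundant followup amplifier failed=occurs, Backup solenoid block degraded=not, Main rudder actuator degraded=not → not all inputs occur → does not occur.
NFU path fails [OR]: Outboard tiller link stuck=occurs, Main helm transmitter stuck=not → at least one input occurs → occurs.
Followup chain fails [OR]: NFU path fails=occurs, South feedback unit faulted=not, Standby autopilot interface lost=not, #3 relief valve fails=not → at least one input occurs → occurs.
Port system lost [AND]: #3 steering pump is out=not, B changeover valve 2 lost=not → not all inputs occur → does not occur.
Pump set unavailable [OR]: Outboard followup amplifier 2 fails=not, #2 solenoid block 2 offline=occurs, Rudder actuator 2 malfunctions=occurs → at least one input occurs → occurs.
Rudder loop fails [AND]: Port system lost=not, Pump set unavailable=occurs, Tiller link 2 degraded=occurs → not all inputs occur → does not occur.
Ship steering unresponsive [OR]: Starboard system lost=not, Followup chain fails=occurs, Rudder loop fails=not → at least one input occurs → occurs.

Yes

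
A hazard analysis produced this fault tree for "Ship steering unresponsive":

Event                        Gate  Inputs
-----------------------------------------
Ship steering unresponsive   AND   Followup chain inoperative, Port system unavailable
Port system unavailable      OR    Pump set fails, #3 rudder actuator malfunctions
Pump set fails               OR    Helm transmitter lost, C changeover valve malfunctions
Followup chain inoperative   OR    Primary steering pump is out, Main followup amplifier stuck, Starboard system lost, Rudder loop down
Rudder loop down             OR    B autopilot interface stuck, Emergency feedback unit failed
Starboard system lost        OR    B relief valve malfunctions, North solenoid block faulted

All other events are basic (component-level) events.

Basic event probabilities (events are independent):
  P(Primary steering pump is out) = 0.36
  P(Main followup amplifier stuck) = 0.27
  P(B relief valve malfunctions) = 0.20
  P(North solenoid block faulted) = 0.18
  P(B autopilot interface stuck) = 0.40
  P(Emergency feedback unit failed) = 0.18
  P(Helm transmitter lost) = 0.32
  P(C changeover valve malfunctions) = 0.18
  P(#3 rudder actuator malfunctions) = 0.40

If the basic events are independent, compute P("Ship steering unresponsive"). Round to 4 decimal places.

0.5651

P(Starboard system lost) [OR] = 1 − (1−0.20) × (1−0.18) = 0.344000
P(Rudder loop down) [OR] = 1 − (1−0.40) × (1−0.18) = 0.508000
P(Followup chain inoperative) [OR] = 1 − (1−0.36) × (1−0.27) × (1−0.344000) × (1−0.508000) = 0.849210
P(Pump set fails) [OR] = 1 − (1−0.32) × (1−0.18) = 0.442400
P(Port system unavailable) [OR] = 1 − (1−0.442400) × (1−0.40) = 0.665440
P(Ship steering unresponsive) [AND] = 0.849210 × 0.665440 = 0.565098
Rounded to 4 decimal places: P(Ship steering unresponsive) ≈ 0.5651.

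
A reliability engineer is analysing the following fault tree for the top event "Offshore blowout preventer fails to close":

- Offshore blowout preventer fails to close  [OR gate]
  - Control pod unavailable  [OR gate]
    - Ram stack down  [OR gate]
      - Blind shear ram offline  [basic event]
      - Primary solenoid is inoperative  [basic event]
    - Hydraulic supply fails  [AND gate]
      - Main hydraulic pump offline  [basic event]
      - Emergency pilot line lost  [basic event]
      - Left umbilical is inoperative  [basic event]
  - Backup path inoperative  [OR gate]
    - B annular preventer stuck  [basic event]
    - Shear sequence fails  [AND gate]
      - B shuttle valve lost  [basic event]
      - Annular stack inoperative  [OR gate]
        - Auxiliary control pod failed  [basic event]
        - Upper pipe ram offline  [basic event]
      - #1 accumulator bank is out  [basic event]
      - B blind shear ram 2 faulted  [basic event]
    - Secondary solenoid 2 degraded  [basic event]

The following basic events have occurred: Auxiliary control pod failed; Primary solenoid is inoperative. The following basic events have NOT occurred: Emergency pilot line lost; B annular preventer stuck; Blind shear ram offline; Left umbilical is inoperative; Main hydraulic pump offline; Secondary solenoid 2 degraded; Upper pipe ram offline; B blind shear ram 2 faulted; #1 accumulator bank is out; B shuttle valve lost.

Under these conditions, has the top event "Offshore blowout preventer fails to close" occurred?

Ram stack down [OR]: Blind shear ram offline=not, Primary solenoid is inoperative=occurs → at least one input occurs → occurs.
Hydraulic supply fails [AND]: Main hydraulic pump offline=not, Emergency pilot line lost=not, Left umbilical is inoperative=not → not all inputs occur → does not occur.
Control pod unavailable [OR]: Ram stack down=occurs, Hydraulic supply fails=not → at least one input occurs → occurs.
Annular stack inoperative [OR]: Auxiliary control pod failed=occurs, Upper pipe ram offline=not → at least one input occurs → occurs.
Shear sequence fails [AND]: B shuttle valve lost=not, Annular stack inoperative=occurs, #1 accumulator bank is out=not, B blind shear ram 2 faulted=not → not all inputs occur → does not occur.
Backup path inoperative [OR]: B annular preventer stuck=not, Shear sequence fails=not, Secondary solenoid 2 degraded=not → no input occurs → does not occur.
Offshore blowout preventer fails to close [OR]: Control pod unavailable=occurs, Backup path inoperative=not → at least one input occurs → occurs.

Yes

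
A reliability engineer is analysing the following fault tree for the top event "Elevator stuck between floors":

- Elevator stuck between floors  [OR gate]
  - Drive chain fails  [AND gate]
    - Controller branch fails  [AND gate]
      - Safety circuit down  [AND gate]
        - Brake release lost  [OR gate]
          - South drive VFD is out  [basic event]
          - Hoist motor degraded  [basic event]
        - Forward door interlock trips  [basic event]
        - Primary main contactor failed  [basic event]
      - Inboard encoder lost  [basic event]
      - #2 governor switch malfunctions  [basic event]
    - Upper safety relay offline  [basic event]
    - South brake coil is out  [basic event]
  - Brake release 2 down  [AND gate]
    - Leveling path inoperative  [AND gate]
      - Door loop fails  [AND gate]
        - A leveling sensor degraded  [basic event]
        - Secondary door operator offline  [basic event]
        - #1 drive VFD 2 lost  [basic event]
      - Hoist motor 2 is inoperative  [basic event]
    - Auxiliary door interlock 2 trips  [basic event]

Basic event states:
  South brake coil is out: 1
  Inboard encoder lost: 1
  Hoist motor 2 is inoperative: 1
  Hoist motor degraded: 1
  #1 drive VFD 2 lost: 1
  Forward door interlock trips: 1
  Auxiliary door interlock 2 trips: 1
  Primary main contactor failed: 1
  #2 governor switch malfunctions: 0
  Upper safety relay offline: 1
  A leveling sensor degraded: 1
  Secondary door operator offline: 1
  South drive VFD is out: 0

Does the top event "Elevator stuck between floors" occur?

Yes

Brake release lost [OR]: South drive VFD is out=not, Hoist motor degraded=occurs → at least one input occurs → occurs.
Safety circuit down [AND]: Brake release lost=occurs, Forward door interlock trips=occurs, Primary main contactor failed=occurs → all inputs occur → occurs.
Controller branch fails [AND]: Safety circuit down=occurs, Inboard encoder lost=occurs, #2 governor switch malfunctions=not → not all inputs occur → does not occur.
Drive chain fails [AND]: Controller branch fails=not, Upper safety relay offline=occurs, South brake coil is out=occurs → not all inputs occur → does not occur.
Door loop fails [AND]: A leveling sensor degraded=occurs, Secondary door operator offline=occurs, #1 drive VFD 2 lost=occurs → all inputs occur → occurs.
Leveling path inoperative [AND]: Door loop fails=occurs, Hoist motor 2 is inoperative=occurs → all inputs occur → occurs.
Brake release 2 down [AND]: Leveling path inoperative=occurs, Auxiliary door interlock 2 trips=occurs → all inputs occur → occurs.
Elevator stuck between floors [OR]: Drive chain fails=not, Brake release 2 down=occurs → at least one input occurs → occurs.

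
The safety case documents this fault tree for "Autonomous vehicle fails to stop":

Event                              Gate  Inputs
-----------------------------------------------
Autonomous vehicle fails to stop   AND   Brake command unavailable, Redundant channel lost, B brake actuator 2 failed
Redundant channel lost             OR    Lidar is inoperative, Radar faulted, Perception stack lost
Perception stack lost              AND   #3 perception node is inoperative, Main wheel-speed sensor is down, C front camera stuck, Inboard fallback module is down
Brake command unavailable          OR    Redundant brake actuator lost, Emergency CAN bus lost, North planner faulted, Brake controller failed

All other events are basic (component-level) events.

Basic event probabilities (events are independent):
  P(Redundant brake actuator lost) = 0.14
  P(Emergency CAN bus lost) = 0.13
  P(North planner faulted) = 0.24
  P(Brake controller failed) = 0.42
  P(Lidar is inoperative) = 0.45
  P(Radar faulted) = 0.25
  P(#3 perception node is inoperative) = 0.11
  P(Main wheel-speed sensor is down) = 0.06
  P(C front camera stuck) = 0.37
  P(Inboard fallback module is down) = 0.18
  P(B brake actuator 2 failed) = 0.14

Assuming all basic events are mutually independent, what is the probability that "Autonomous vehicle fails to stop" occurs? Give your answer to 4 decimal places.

0.0551

P(Brake command unavailable) [OR] = 1 − (1−0.14) × (1−0.13) × (1−0.24) × (1−0.42) = 0.670193
P(Perception stack lost) [AND] = 0.11 × 0.06 × 0.37 × 0.18 = 0.000440
P(Redundant channel lost) [OR] = 1 − (1−0.45) × (1−0.25) × (1−0.000440) = 0.587682
P(Autonomous vehicle fails to stop) [AND] = 0.670193 × 0.587682 × 0.14 = 0.055140
Rounded to 4 decimal places: P(Autonomous vehicle fails to stop) ≈ 0.0551.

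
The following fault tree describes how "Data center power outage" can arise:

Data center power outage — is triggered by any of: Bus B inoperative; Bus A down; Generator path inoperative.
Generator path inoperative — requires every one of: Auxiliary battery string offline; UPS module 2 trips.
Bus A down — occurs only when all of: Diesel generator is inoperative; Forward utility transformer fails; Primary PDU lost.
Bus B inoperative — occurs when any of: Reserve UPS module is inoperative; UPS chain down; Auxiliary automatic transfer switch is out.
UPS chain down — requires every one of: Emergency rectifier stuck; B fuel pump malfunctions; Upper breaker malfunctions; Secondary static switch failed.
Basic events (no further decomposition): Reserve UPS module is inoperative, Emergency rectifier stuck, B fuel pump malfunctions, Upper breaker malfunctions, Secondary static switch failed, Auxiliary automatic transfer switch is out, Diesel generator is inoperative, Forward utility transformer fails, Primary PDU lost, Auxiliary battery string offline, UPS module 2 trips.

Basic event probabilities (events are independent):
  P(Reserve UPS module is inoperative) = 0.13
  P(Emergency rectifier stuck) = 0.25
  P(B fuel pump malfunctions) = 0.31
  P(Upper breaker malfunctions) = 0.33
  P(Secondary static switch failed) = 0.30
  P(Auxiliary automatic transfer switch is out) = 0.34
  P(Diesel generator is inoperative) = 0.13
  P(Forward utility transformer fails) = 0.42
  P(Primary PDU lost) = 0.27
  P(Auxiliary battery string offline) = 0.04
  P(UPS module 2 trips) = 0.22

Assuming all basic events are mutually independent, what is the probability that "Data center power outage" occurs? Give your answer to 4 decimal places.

P(UPS chain down) [AND] = 0.25 × 0.31 × 0.33 × 0.30 = 0.007673
P(Bus B inoperative) [OR] = 1 − (1−0.13) × (1−0.007673) × (1−0.34) = 0.430206
P(Bus A down) [AND] = 0.13 × 0.42 × 0.27 = 0.014742
P(Generator path inoperative) [AND] = 0.04 × 0.22 = 0.008800
P(Data center power outage) [OR] = 1 − (1−0.430206) × (1−0.014742) × (1−0.008800) = 0.443546
Rounded to 4 decimal places: P(Data center power outage) ≈ 0.4435.

0.4435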